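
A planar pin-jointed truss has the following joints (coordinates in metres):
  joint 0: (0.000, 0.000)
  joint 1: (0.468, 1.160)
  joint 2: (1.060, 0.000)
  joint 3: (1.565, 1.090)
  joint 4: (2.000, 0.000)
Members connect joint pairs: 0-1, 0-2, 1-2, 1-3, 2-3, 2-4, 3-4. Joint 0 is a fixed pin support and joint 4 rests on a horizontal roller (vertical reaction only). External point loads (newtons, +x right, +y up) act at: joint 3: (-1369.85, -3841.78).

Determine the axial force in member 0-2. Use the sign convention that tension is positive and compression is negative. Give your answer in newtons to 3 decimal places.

N=5 nodes, M=7 members, R=3 reactions → 2N=10, M+R=10
member 0 (0-1): L=1.2508, (cx,cy)=(0.3741,0.9274)
member 1 (0-2): L=1.0600, (cx,cy)=(1.0000,0.0000)
member 2 (1-2): L=1.3023, (cx,cy)=(0.4546,-0.8907)
member 3 (1-3): L=1.0992, (cx,cy)=(0.9980,-0.0637)
member 4 (2-3): L=1.2013, (cx,cy)=(0.4204,0.9073)
member 5 (2-4): L=0.9400, (cx,cy)=(1.0000,0.0000)
member 6 (3-4): L=1.1736, (cx,cy)=(0.3707,-0.9288)
solve A·x = −loads:
  F[0-1] = -1706.0672 N (compression)
  F[0-2] = -731.5321 N (compression)
  F[1-2] = +1883.3441 N (tension)
  F[1-3] = -1497.4686 N (compression)
  F[2-3] = -1848.8089 N (compression)
  F[2-4] = +901.7768 N (tension)
  F[3-4] = -2432.9210 N (compression)
  Rx@0 = +1369.8500 N
  Ry@0 = +1582.1554 N
  Ry@4 = +2259.6246 N

-731.532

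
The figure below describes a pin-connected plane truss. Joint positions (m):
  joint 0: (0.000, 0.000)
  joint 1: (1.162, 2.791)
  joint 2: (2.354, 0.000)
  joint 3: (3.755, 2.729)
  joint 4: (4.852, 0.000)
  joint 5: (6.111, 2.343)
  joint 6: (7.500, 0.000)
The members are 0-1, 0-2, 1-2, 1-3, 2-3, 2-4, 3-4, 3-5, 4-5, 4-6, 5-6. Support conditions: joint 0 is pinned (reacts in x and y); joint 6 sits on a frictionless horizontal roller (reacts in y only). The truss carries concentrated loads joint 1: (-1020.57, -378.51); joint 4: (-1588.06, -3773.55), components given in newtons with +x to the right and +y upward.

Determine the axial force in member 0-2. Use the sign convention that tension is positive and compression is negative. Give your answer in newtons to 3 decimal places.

-1762.644

N=7 nodes, M=11 members, R=3 reactions → 2N=14, M+R=14
member 0 (0-1): L=3.0232, (cx,cy)=(0.3844,0.9232)
member 1 (0-2): L=2.3540, (cx,cy)=(1.0000,0.0000)
member 2 (1-2): L=3.0349, (cx,cy)=(0.3928,-0.9196)
member 3 (1-3): L=2.5937, (cx,cy)=(0.9997,-0.0239)
member 4 (2-3): L=3.0676, (cx,cy)=(0.4567,0.8896)
member 5 (2-4): L=2.4980, (cx,cy)=(1.0000,0.0000)
member 6 (3-4): L=2.9412, (cx,cy)=(0.3730,-0.9278)
member 7 (3-5): L=2.3874, (cx,cy)=(0.9868,-0.1617)
member 8 (4-5): L=2.6598, (cx,cy)=(0.4733,0.8809)
member 9 (4-6): L=2.6480, (cx,cy)=(1.0000,0.0000)
member 10 (5-6): L=2.7238, (cx,cy)=(0.5100,-0.8602)
solve A·x = −loads:
  F[0-1] = -2201.0432 N (compression)
  F[0-2] = -1762.6436 N (compression)
  F[1-2] = +1811.9083 N (tension)
  F[1-3] = -537.2254 N (compression)
  F[2-3] = -1873.0537 N (compression)
  F[2-4] = -195.5513 N (compression)
  F[3-4] = +2170.9086 N (tension)
  F[3-5] = -2231.5593 N (compression)
  F[4-5] = +1997.1924 N (tension)
  F[4-6] = +1256.8529 N (tension)
  F[5-6] = -2464.6430 N (compression)
  Rx@0 = +2608.6300 N
  Ry@0 = +2031.9690 N
  Ry@6 = +2120.0910 N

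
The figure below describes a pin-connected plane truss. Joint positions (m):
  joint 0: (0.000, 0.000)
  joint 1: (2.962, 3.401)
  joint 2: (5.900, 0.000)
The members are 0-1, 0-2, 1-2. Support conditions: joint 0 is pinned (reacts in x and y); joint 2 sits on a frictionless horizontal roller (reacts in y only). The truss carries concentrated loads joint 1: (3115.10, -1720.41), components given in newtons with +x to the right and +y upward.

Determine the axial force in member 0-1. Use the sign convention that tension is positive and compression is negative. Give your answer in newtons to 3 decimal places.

N=3 nodes, M=3 members, R=3 reactions → 2N=6, M+R=6
member 0 (0-1): L=4.5100, (cx,cy)=(0.6568,0.7541)
member 1 (0-2): L=5.9000, (cx,cy)=(1.0000,0.0000)
member 2 (1-2): L=4.4943, (cx,cy)=(0.6537,-0.7567)
solve A·x = −loads:
  F[0-1] = +1245.1470 N (tension)
  F[0-2] = +2297.3367 N (tension)
  F[1-2] = -3514.2608 N (compression)
  Rx@0 = -3115.1000 N
  Ry@0 = -938.9645 N
  Ry@2 = +2659.3745 N

1245.147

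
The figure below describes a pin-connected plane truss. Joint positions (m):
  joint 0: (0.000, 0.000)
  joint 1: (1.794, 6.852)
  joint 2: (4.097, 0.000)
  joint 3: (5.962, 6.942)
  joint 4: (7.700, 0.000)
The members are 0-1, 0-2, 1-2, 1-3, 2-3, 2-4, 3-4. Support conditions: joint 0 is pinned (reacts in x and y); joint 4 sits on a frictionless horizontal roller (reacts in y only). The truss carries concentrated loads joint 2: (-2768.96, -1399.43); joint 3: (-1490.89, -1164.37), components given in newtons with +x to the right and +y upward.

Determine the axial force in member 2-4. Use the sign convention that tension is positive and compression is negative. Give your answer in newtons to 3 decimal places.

N=5 nodes, M=7 members, R=3 reactions → 2N=10, M+R=10
member 0 (0-1): L=7.0830, (cx,cy)=(0.2533,0.9674)
member 1 (0-2): L=4.0970, (cx,cy)=(1.0000,0.0000)
member 2 (1-2): L=7.2287, (cx,cy)=(0.3186,-0.9479)
member 3 (1-3): L=4.1690, (cx,cy)=(0.9998,0.0216)
member 4 (2-3): L=7.1882, (cx,cy)=(0.2595,0.9658)
member 5 (2-4): L=3.6030, (cx,cy)=(1.0000,0.0000)
member 6 (3-4): L=7.1563, (cx,cy)=(0.2429,-0.9701)
solve A·x = −loads:
  F[0-1] = -2338.0012 N (compression)
  F[0-2] = -3667.6720 N (compression)
  F[1-2] = +2355.5137 N (tension)
  F[1-3] = -1342.9397 N (compression)
  F[2-3] = -862.8916 N (compression)
  F[2-4] = +75.6179 N (tension)
  F[3-4] = -311.3584 N (compression)
  Rx@0 = +4259.8500 N
  Ry@0 = +2261.7636 N
  Ry@4 = +302.0364 N

75.618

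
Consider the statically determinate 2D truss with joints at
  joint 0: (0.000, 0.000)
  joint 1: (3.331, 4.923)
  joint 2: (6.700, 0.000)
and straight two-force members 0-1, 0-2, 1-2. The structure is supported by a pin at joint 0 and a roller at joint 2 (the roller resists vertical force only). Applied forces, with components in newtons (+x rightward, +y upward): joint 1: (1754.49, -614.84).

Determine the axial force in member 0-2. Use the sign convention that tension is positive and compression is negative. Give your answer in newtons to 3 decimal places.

1091.407

N=3 nodes, M=3 members, R=3 reactions → 2N=6, M+R=6
member 0 (0-1): L=5.9440, (cx,cy)=(0.5604,0.8282)
member 1 (0-2): L=6.7000, (cx,cy)=(1.0000,0.0000)
member 2 (1-2): L=5.9654, (cx,cy)=(0.5648,-0.8253)
solve A·x = −loads:
  F[0-1] = +1183.2444 N (tension)
  F[0-2] = +1091.4067 N (tension)
  F[1-2] = -1932.5277 N (compression)
  Rx@0 = -1754.4900 N
  Ry@0 = -979.9938 N
  Ry@2 = +1594.8338 N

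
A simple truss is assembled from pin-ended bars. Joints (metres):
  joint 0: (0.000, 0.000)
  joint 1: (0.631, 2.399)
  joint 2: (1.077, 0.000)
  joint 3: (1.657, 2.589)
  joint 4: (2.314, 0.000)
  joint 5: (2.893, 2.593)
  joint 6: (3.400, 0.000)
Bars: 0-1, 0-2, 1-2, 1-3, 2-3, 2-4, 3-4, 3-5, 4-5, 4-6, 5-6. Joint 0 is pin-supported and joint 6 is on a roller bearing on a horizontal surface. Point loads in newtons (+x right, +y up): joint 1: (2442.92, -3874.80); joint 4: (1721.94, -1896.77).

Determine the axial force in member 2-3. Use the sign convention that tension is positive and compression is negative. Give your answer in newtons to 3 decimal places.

N=7 nodes, M=11 members, R=3 reactions → 2N=14, M+R=14
member 0 (0-1): L=2.4806, (cx,cy)=(0.2544,0.9671)
member 1 (0-2): L=1.0770, (cx,cy)=(1.0000,0.0000)
member 2 (1-2): L=2.4401, (cx,cy)=(0.1828,-0.9832)
member 3 (1-3): L=1.0434, (cx,cy)=(0.9833,0.1821)
member 4 (2-3): L=2.6532, (cx,cy)=(0.2186,0.9758)
member 5 (2-4): L=1.2370, (cx,cy)=(1.0000,0.0000)
member 6 (3-4): L=2.6711, (cx,cy)=(0.2460,-0.9693)
member 7 (3-5): L=1.2360, (cx,cy)=(1.0000,0.0032)
member 8 (4-5): L=2.6569, (cx,cy)=(0.2179,0.9760)
member 9 (4-6): L=1.0860, (cx,cy)=(1.0000,0.0000)
member 10 (5-6): L=2.6421, (cx,cy)=(0.1919,-0.9814)
solve A·x = −loads:
  F[0-1] = -2107.1507 N (compression)
  F[0-2] = +4700.8648 N (tension)
  F[1-2] = -2348.6827 N (compression)
  F[1-3] = -2592.9846 N (compression)
  F[2-3] = +2366.3515 N (tension)
  F[2-4] = +3754.2758 N (tension)
  F[3-4] = -1900.4120 N (compression)
  F[3-5] = -1564.9004 N (compression)
  F[4-5] = +3830.8710 N (tension)
  F[4-6] = +730.0433 N (tension)
  F[5-6] = -3804.4342 N (compression)
  Rx@0 = -4164.8600 N
  Ry@0 = +2037.8377 N
  Ry@6 = +3733.7323 N

2366.351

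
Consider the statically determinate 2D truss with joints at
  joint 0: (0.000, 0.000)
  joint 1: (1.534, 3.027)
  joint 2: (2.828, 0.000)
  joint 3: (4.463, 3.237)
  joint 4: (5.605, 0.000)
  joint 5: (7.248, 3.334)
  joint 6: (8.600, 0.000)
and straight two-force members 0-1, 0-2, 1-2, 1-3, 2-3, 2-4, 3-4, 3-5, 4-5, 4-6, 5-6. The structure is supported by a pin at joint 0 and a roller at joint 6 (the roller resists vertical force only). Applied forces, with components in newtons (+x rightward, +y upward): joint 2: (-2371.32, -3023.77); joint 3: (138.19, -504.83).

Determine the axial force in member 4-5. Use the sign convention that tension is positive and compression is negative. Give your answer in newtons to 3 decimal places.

1504.997

N=7 nodes, M=11 members, R=3 reactions → 2N=14, M+R=14
member 0 (0-1): L=3.3935, (cx,cy)=(0.4520,0.8920)
member 1 (0-2): L=2.8280, (cx,cy)=(1.0000,0.0000)
member 2 (1-2): L=3.2920, (cx,cy)=(0.3931,-0.9195)
member 3 (1-3): L=2.9365, (cx,cy)=(0.9974,0.0715)
member 4 (2-3): L=3.6265, (cx,cy)=(0.4508,0.8926)
member 5 (2-4): L=2.7770, (cx,cy)=(1.0000,0.0000)
member 6 (3-4): L=3.4325, (cx,cy)=(0.3327,-0.9430)
member 7 (3-5): L=2.7867, (cx,cy)=(0.9994,0.0348)
member 8 (4-5): L=3.7169, (cx,cy)=(0.4420,0.8970)
member 9 (4-6): L=2.9950, (cx,cy)=(1.0000,0.0000)
member 10 (5-6): L=3.5977, (cx,cy)=(0.3758,-0.9267)
solve A·x = −loads:
  F[0-1] = -2489.1033 N (compression)
  F[0-2] = -1107.9562 N (compression)
  F[1-2] = +2257.7076 N (tension)
  F[1-3] = -2017.7906 N (compression)
  F[2-3] = +1061.8355 N (tension)
  F[2-4] = +1672.0860 N (tension)
  F[3-4] = -1431.5244 N (compression)
  F[3-5] = -1196.5455 N (compression)
  F[4-5] = +1504.9973 N (tension)
  F[4-6] = +530.5507 N (tension)
  F[5-6] = -1411.8072 N (compression)
  Rx@0 = +2233.1300 N
  Ry@0 = +2220.2745 N
  Ry@6 = +1308.3255 N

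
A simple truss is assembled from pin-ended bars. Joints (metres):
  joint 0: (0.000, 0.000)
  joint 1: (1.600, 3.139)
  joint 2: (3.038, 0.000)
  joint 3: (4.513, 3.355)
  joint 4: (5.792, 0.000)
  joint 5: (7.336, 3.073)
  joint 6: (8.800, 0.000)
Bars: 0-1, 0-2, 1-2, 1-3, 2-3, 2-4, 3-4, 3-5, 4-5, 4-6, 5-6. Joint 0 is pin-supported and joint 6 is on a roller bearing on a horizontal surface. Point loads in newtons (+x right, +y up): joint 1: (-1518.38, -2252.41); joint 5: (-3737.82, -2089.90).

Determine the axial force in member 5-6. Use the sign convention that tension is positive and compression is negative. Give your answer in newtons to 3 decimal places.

-337.698

N=7 nodes, M=11 members, R=3 reactions → 2N=14, M+R=14
member 0 (0-1): L=3.5233, (cx,cy)=(0.4541,0.8909)
member 1 (0-2): L=3.0380, (cx,cy)=(1.0000,0.0000)
member 2 (1-2): L=3.4527, (cx,cy)=(0.4165,-0.9091)
member 3 (1-3): L=2.9210, (cx,cy)=(0.9973,0.0739)
member 4 (2-3): L=3.6649, (cx,cy)=(0.4025,0.9154)
member 5 (2-4): L=2.7540, (cx,cy)=(1.0000,0.0000)
member 6 (3-4): L=3.5905, (cx,cy)=(0.3562,-0.9344)
member 7 (3-5): L=2.8371, (cx,cy)=(0.9950,-0.0994)
member 8 (4-5): L=3.4391, (cx,cy)=(0.4490,0.8936)
member 9 (4-6): L=3.0080, (cx,cy)=(1.0000,0.0000)
member 10 (5-6): L=3.4039, (cx,cy)=(0.4301,-0.9028)
solve A·x = −loads:
  F[0-1] = -4531.6762 N (compression)
  F[0-2] = -3198.2498 N (compression)
  F[1-2] = +1856.3567 N (tension)
  F[1-3] = -1316.3191 N (compression)
  F[2-3] = -1843.5951 N (compression)
  F[2-4] = -1683.1236 N (compression)
  F[3-4] = +2214.3276 N (tension)
  F[3-5] = -2857.6258 N (compression)
  F[4-5] = -2315.5603 N (compression)
  F[4-6] = +145.2418 N (tension)
  F[5-6] = -337.6985 N (compression)
  Rx@0 = +5256.2000 N
  Ry@0 = +4037.4411 N
  Ry@6 = +304.8689 N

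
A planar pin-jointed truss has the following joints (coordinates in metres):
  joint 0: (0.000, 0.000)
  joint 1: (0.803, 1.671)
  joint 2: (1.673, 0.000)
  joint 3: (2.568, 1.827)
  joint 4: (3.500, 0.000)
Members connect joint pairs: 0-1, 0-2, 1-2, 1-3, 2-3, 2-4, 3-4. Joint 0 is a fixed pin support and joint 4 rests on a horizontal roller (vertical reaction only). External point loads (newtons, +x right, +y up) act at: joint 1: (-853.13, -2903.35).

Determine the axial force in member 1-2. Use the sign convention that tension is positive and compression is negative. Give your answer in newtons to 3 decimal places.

-318.735

N=5 nodes, M=7 members, R=3 reactions → 2N=10, M+R=10
member 0 (0-1): L=1.8539, (cx,cy)=(0.4331,0.9013)
member 1 (0-2): L=1.6730, (cx,cy)=(1.0000,0.0000)
member 2 (1-2): L=1.8839, (cx,cy)=(0.4618,-0.8870)
member 3 (1-3): L=1.7719, (cx,cy)=(0.9961,0.0880)
member 4 (2-3): L=2.0344, (cx,cy)=(0.4399,0.8980)
member 5 (2-4): L=1.8270, (cx,cy)=(1.0000,0.0000)
member 6 (3-4): L=2.0510, (cx,cy)=(0.4544,-0.8908)
solve A·x = −loads:
  F[0-1] = -2934.0519 N (compression)
  F[0-2] = +417.7087 N (tension)
  F[1-2] = -318.7352 N (compression)
  F[1-3] = -271.5701 N (compression)
  F[2-3] = +314.8122 N (tension)
  F[2-4] = +132.0220 N (tension)
  F[3-4] = -290.5318 N (compression)
  Rx@0 = +853.1300 N
  Ry@0 = +2644.5472 N
  Ry@4 = +258.8028 N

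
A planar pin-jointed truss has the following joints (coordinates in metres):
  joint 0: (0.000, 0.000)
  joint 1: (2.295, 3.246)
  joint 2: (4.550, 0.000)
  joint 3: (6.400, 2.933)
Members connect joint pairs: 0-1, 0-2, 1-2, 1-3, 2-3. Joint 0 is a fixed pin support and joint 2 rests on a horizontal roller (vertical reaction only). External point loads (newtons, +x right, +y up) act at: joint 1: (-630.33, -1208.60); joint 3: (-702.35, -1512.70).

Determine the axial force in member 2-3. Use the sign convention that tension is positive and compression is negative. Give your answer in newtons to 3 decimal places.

N=4 nodes, M=5 members, R=3 reactions → 2N=8, M+R=8
member 0 (0-1): L=3.9754, (cx,cy)=(0.5773,0.8165)
member 1 (0-2): L=4.5500, (cx,cy)=(1.0000,0.0000)
member 2 (1-2): L=3.9524, (cx,cy)=(0.5705,-0.8213)
member 3 (1-3): L=4.1169, (cx,cy)=(0.9971,-0.0760)
member 4 (2-3): L=3.4677, (cx,cy)=(0.5335,0.8458)
solve A·x = −loads:
  F[0-1] = -1085.5235 N (compression)
  F[0-2] = -706.0016 N (compression)
  F[1-2] = -414.6704 N (compression)
  F[1-3] = +240.9342 N (tension)
  F[2-3] = -1766.8187 N (compression)
  Rx@0 = +1332.6800 N
  Ry@0 = +886.3608 N
  Ry@2 = +1834.9392 N

-1766.819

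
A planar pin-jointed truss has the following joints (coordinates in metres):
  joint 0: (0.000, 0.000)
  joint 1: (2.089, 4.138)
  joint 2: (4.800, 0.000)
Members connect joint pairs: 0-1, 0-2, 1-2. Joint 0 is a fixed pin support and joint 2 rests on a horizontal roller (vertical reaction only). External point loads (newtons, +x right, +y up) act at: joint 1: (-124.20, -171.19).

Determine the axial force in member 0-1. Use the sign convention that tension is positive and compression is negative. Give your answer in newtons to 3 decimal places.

N=3 nodes, M=3 members, R=3 reactions → 2N=6, M+R=6
member 0 (0-1): L=4.6354, (cx,cy)=(0.4507,0.8927)
member 1 (0-2): L=4.8000, (cx,cy)=(1.0000,0.0000)
member 2 (1-2): L=4.9470, (cx,cy)=(0.5480,-0.8365)
solve A·x = −loads:
  F[0-1] = -228.2499 N (compression)
  F[0-2] = -21.3365 N (compression)
  F[1-2] = +38.9343 N (tension)
  Rx@0 = +124.2000 N
  Ry@0 = +203.7574 N
  Ry@2 = -32.5674 N

-228.250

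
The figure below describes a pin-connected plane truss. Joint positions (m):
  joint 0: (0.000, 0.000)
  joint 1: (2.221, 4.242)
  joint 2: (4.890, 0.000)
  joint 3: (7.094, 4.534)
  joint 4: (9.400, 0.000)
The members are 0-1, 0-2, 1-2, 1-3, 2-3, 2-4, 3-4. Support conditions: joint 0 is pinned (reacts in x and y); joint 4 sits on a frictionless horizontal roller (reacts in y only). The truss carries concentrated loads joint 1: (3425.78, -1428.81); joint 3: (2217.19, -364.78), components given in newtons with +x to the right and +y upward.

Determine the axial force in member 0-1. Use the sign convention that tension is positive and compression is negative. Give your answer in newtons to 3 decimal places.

N=5 nodes, M=7 members, R=3 reactions → 2N=10, M+R=10
member 0 (0-1): L=4.7883, (cx,cy)=(0.4638,0.8859)
member 1 (0-2): L=4.8900, (cx,cy)=(1.0000,0.0000)
member 2 (1-2): L=5.0118, (cx,cy)=(0.5325,-0.8464)
member 3 (1-3): L=4.8817, (cx,cy)=(0.9982,0.0598)
member 4 (2-3): L=5.0413, (cx,cy)=(0.4372,0.8994)
member 5 (2-4): L=4.5100, (cx,cy)=(1.0000,0.0000)
member 6 (3-4): L=5.0867, (cx,cy)=(0.4533,-0.8913)
solve A·x = −loads:
  F[0-1] = +1619.4643 N (tension)
  F[0-2] = +4891.7926 N (tension)
  F[1-2] = -3442.7207 N (compression)
  F[1-3] = -842.7135 N (compression)
  F[2-3] = +3239.9659 N (tension)
  F[2-4] = +1641.9196 N (tension)
  F[3-4] = -3621.8546 N (compression)
  Rx@0 = -5642.9700 N
  Ry@0 = -1434.7115 N
  Ry@4 = +3228.3015 N

1619.464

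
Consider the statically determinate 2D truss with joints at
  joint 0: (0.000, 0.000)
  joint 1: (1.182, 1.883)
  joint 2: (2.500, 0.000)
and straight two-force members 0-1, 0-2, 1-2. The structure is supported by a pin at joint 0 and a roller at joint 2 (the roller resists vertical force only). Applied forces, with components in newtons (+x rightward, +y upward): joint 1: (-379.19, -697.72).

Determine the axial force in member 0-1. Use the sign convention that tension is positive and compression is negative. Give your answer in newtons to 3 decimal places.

-771.516

N=3 nodes, M=3 members, R=3 reactions → 2N=6, M+R=6
member 0 (0-1): L=2.2232, (cx,cy)=(0.5317,0.8470)
member 1 (0-2): L=2.5000, (cx,cy)=(1.0000,0.0000)
member 2 (1-2): L=2.2984, (cx,cy)=(0.5734,-0.8193)
solve A·x = −loads:
  F[0-1] = -771.5162 N (compression)
  F[0-2] = +30.9909 N (tension)
  F[1-2] = -54.0445 N (compression)
  Rx@0 = +379.1900 N
  Ry@0 = +653.4439 N
  Ry@2 = +44.2761 N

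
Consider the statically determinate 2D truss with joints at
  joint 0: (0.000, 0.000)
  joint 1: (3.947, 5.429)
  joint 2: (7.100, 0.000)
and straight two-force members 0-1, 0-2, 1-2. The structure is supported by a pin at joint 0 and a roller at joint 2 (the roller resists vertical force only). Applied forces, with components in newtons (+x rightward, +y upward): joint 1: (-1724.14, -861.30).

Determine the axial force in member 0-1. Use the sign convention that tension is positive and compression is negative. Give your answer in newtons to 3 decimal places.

N=3 nodes, M=3 members, R=3 reactions → 2N=6, M+R=6
member 0 (0-1): L=6.7121, (cx,cy)=(0.5880,0.8088)
member 1 (0-2): L=7.1000, (cx,cy)=(1.0000,0.0000)
member 2 (1-2): L=6.2782, (cx,cy)=(0.5022,-0.8647)
solve A·x = −loads:
  F[0-1] = -2102.8452 N (compression)
  F[0-2] = -487.5854 N (compression)
  F[1-2] = +970.8675 N (tension)
  Rx@0 = +1724.1400 N
  Ry@0 = +1700.8500 N
  Ry@2 = -839.5500 N

-2102.845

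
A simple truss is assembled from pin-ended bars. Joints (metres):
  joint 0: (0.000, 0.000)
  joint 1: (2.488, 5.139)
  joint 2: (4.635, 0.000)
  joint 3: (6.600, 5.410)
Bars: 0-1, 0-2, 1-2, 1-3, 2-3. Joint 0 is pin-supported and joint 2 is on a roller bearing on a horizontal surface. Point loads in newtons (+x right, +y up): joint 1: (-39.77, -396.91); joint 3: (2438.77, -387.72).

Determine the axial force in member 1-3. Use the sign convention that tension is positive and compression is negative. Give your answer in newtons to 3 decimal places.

N=4 nodes, M=5 members, R=3 reactions → 2N=8, M+R=8
member 0 (0-1): L=5.7096, (cx,cy)=(0.4358,0.9001)
member 1 (0-2): L=4.6350, (cx,cy)=(1.0000,0.0000)
member 2 (1-2): L=5.5695, (cx,cy)=(0.3855,-0.9227)
member 3 (1-3): L=4.1209, (cx,cy)=(0.9978,0.0658)
member 4 (2-3): L=5.7558, (cx,cy)=(0.3414,0.9399)
solve A·x = −loads:
  F[0-1] = +3091.9705 N (tension)
  F[0-2] = +1051.6498 N (tension)
  F[1-2] = -3257.4748 N (compression)
  F[1-3] = +2648.5934 N (tension)
  F[2-3] = -597.8133 N (compression)
  Rx@0 = -2399.0000 N
  Ry@0 = -2782.9712 N
  Ry@2 = +3567.6012 N

2648.593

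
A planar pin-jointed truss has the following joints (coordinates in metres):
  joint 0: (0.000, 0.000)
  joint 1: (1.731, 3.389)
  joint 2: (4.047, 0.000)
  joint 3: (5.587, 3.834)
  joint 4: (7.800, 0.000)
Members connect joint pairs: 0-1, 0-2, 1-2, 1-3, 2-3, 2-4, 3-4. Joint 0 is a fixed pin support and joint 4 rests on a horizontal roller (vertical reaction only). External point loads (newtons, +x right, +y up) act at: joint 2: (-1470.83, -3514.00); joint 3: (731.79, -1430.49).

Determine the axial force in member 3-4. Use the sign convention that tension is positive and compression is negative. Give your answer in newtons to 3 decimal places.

-3703.540

N=5 nodes, M=7 members, R=3 reactions → 2N=10, M+R=10
member 0 (0-1): L=3.8055, (cx,cy)=(0.4549,0.8906)
member 1 (0-2): L=4.0470, (cx,cy)=(1.0000,0.0000)
member 2 (1-2): L=4.1048, (cx,cy)=(0.5642,-0.8256)
member 3 (1-3): L=3.8816, (cx,cy)=(0.9934,0.1146)
member 4 (2-3): L=4.1317, (cx,cy)=(0.3727,0.9279)
member 5 (2-4): L=3.7530, (cx,cy)=(1.0000,0.0000)
member 6 (3-4): L=4.4268, (cx,cy)=(0.4999,-0.8661)
solve A·x = −loads:
  F[0-1] = -1950.3816 N (compression)
  F[0-2] = +148.1306 N (tension)
  F[1-2] = +1835.0455 N (tension)
  F[1-3] = -1935.3018 N (compression)
  F[2-3] = +2154.1687 N (tension)
  F[2-4] = +1851.4179 N (tension)
  F[3-4] = -3703.5397 N (compression)
  Rx@0 = +739.0400 N
  Ry@0 = +1736.9274 N
  Ry@4 = +3207.5626 N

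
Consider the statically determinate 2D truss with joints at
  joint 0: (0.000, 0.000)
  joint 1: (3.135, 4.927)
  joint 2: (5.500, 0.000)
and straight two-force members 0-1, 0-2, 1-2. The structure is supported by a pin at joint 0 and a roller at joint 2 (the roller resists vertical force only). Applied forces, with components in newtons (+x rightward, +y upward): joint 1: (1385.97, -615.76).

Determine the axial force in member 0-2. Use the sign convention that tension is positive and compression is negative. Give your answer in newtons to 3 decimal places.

764.442

N=3 nodes, M=3 members, R=3 reactions → 2N=6, M+R=6
member 0 (0-1): L=5.8398, (cx,cy)=(0.5368,0.8437)
member 1 (0-2): L=5.5000, (cx,cy)=(1.0000,0.0000)
member 2 (1-2): L=5.4652, (cx,cy)=(0.4327,-0.9015)
solve A·x = −loads:
  F[0-1] = +1157.7720 N (tension)
  F[0-2] = +764.4419 N (tension)
  F[1-2] = -1766.5276 N (compression)
  Rx@0 = -1385.9700 N
  Ry@0 = -976.8003 N
  Ry@2 = +1592.5603 N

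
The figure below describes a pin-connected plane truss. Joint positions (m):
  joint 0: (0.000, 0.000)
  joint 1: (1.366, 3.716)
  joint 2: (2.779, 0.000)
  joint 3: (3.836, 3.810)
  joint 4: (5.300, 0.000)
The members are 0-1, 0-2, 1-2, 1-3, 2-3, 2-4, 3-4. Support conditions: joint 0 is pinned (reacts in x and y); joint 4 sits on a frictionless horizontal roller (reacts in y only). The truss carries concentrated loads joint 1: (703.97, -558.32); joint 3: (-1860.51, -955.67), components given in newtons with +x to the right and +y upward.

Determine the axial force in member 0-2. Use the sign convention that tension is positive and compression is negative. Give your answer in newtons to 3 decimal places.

-596.948

N=5 nodes, M=7 members, R=3 reactions → 2N=10, M+R=10
member 0 (0-1): L=3.9591, (cx,cy)=(0.3450,0.9386)
member 1 (0-2): L=2.7790, (cx,cy)=(1.0000,0.0000)
member 2 (1-2): L=3.9756, (cx,cy)=(0.3554,-0.9347)
member 3 (1-3): L=2.4718, (cx,cy)=(0.9993,0.0380)
member 4 (2-3): L=3.9539, (cx,cy)=(0.2673,0.9636)
member 5 (2-4): L=2.5210, (cx,cy)=(1.0000,0.0000)
member 6 (3-4): L=4.0816, (cx,cy)=(0.3587,-0.9335)
solve A·x = −loads:
  F[0-1] = -1621.8822 N (compression)
  F[0-2] = -596.9479 N (compression)
  F[1-2] = +965.8812 N (tension)
  F[1-3] = -1608.0188 N (compression)
  F[2-3] = -936.9148 N (compression)
  F[2-4] = -3.1882 N (compression)
  F[3-4] = +8.8887 N (tension)
  Rx@0 = +1156.5400 N
  Ry@0 = +1522.2872 N
  Ry@4 = -8.2972 N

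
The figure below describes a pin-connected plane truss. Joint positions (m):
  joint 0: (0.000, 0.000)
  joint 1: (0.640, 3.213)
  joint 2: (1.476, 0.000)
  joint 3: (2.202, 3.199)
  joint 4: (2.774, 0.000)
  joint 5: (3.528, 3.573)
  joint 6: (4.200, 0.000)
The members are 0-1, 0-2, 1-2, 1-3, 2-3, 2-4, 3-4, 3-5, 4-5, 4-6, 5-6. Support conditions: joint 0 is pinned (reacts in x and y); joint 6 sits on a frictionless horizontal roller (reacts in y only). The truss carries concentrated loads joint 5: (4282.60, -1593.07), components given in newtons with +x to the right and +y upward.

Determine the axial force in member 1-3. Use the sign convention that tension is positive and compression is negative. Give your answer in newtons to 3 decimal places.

N=7 nodes, M=11 members, R=3 reactions → 2N=14, M+R=14
member 0 (0-1): L=3.2761, (cx,cy)=(0.1954,0.9807)
member 1 (0-2): L=1.4760, (cx,cy)=(1.0000,0.0000)
member 2 (1-2): L=3.3200, (cx,cy)=(0.2518,-0.9678)
member 3 (1-3): L=1.5621, (cx,cy)=(1.0000,-0.0090)
member 4 (2-3): L=3.2803, (cx,cy)=(0.2213,0.9752)
member 5 (2-4): L=1.2980, (cx,cy)=(1.0000,0.0000)
member 6 (3-4): L=3.2497, (cx,cy)=(0.1760,-0.9844)
member 7 (3-5): L=1.3777, (cx,cy)=(0.9624,0.2715)
member 8 (4-5): L=3.6517, (cx,cy)=(0.2065,0.9785)
member 9 (4-6): L=1.4260, (cx,cy)=(1.0000,0.0000)
member 10 (5-6): L=3.6356, (cx,cy)=(0.1848,-0.9828)
solve A·x = −loads:
  F[0-1] = +3454.9442 N (tension)
  F[0-2] = +3607.6664 N (tension)
  F[1-2] = -3515.6463 N (compression)
  F[1-3] = +1560.2669 N (tension)
  F[2-3] = +3488.8801 N (tension)
  F[2-4] = +1950.2437 N (tension)
  F[3-4] = -2640.6648 N (compression)
  F[3-5] = +2906.2829 N (tension)
  F[4-5] = +2656.6870 N (tension)
  F[4-6] = +936.8970 N (tension)
  F[5-6] = -5068.7867 N (compression)
  Rx@0 = -4282.6000 N
  Ry@0 = -3388.3778 N
  Ry@6 = +4981.4478 N

1560.267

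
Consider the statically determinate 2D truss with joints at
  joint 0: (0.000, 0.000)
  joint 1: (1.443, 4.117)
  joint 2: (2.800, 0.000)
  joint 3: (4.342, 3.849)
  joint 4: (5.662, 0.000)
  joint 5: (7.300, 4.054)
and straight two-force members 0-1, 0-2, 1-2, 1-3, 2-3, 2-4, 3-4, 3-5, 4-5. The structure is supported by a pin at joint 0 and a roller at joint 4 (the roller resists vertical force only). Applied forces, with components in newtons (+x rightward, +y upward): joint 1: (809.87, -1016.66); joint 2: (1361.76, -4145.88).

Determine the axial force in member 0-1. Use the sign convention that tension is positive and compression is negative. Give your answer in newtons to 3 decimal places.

-2399.373

N=6 nodes, M=9 members, R=3 reactions → 2N=12, M+R=12
member 0 (0-1): L=4.3626, (cx,cy)=(0.3308,0.9437)
member 1 (0-2): L=2.8000, (cx,cy)=(1.0000,0.0000)
member 2 (1-2): L=4.3349, (cx,cy)=(0.3130,-0.9497)
member 3 (1-3): L=2.9114, (cx,cy)=(0.9958,-0.0921)
member 4 (2-3): L=4.1464, (cx,cy)=(0.3719,0.9283)
member 5 (2-4): L=2.8620, (cx,cy)=(1.0000,0.0000)
member 6 (3-4): L=4.0691, (cx,cy)=(0.3244,-0.9459)
member 7 (3-5): L=2.9651, (cx,cy)=(0.9976,0.0691)
member 8 (4-5): L=4.3724, (cx,cy)=(0.3746,0.9272)
solve A·x = −loads:
  F[0-1] = -2399.3734 N (compression)
  F[0-2] = +2965.2684 N (tension)
  F[1-2] = +1515.9587 N (tension)
  F[1-3] = -2086.9288 N (compression)
  F[2-3] = +2915.2018 N (tension)
  F[2-4] = +993.9347 N (tension)
  F[3-4] = -3063.9196 N (compression)
  F[3-5] = -0.0000 N (tension)
  F[4-5] = +0.0000 N (tension)
  Rx@0 = -2171.6300 N
  Ry@0 = +2264.3169 N
  Ry@4 = +2898.2231 N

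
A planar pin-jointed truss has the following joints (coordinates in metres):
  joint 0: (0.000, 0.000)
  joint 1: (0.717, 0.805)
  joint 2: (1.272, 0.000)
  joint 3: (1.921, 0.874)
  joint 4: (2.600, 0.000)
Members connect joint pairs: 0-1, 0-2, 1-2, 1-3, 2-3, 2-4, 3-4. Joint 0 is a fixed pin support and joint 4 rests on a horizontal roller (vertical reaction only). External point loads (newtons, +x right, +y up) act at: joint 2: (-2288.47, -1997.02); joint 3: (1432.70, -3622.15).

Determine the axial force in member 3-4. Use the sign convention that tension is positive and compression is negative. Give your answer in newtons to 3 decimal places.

-5235.990

N=5 nodes, M=7 members, R=3 reactions → 2N=10, M+R=10
member 0 (0-1): L=1.0780, (cx,cy)=(0.6651,0.7467)
member 1 (0-2): L=1.2720, (cx,cy)=(1.0000,0.0000)
member 2 (1-2): L=0.9778, (cx,cy)=(0.5676,-0.8233)
member 3 (1-3): L=1.2060, (cx,cy)=(0.9984,0.0572)
member 4 (2-3): L=1.0886, (cx,cy)=(0.5962,0.8029)
member 5 (2-4): L=1.3280, (cx,cy)=(1.0000,0.0000)
member 6 (3-4): L=1.1068, (cx,cy)=(0.6135,-0.7897)
solve A·x = −loads:
  F[0-1] = -1987.7601 N (compression)
  F[0-2] = +466.3131 N (tension)
  F[1-2] = +1645.8747 N (tension)
  F[1-3] = -2260.0059 N (compression)
  F[2-3] = +799.6186 N (tension)
  F[2-4] = +3212.2937 N (tension)
  F[3-4] = -5235.9900 N (compression)
  Rx@0 = +855.7700 N
  Ry@0 = +1484.3472 N
  Ry@4 = +4134.8228 N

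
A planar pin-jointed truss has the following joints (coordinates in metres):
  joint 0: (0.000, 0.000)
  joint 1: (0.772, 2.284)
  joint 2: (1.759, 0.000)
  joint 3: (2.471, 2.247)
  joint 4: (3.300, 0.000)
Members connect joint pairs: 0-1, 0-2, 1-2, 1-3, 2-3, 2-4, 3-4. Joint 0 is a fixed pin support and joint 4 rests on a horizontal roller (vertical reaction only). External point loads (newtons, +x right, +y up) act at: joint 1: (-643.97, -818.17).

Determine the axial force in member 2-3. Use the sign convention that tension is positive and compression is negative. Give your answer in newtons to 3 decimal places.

-262.808

N=5 nodes, M=7 members, R=3 reactions → 2N=10, M+R=10
member 0 (0-1): L=2.4109, (cx,cy)=(0.3202,0.9473)
member 1 (0-2): L=1.7590, (cx,cy)=(1.0000,0.0000)
member 2 (1-2): L=2.4881, (cx,cy)=(0.3967,-0.9180)
member 3 (1-3): L=1.6994, (cx,cy)=(0.9998,-0.0218)
member 4 (2-3): L=2.3571, (cx,cy)=(0.3021,0.9533)
member 5 (2-4): L=1.5410, (cx,cy)=(1.0000,0.0000)
member 6 (3-4): L=2.3950, (cx,cy)=(0.3461,-0.9382)
solve A·x = −loads:
  F[0-1] = -1132.0798 N (compression)
  F[0-2] = -281.4703 N (compression)
  F[1-2] = +272.9228 N (tension)
  F[1-3] = +173.2477 N (tension)
  F[2-3] = -262.8076 N (compression)
  F[2-4] = -93.8217 N (compression)
  F[3-4] = +271.0582 N (tension)
  Rx@0 = +643.9700 N
  Ry@0 = +1072.4731 N
  Ry@4 = -254.3031 N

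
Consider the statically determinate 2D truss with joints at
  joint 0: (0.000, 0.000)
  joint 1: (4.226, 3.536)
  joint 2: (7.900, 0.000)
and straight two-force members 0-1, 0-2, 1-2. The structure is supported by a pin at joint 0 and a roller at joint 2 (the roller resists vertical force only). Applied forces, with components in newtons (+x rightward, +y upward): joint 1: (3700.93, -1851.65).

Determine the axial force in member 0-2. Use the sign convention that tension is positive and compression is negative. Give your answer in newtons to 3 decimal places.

N=3 nodes, M=3 members, R=3 reactions → 2N=6, M+R=6
member 0 (0-1): L=5.5102, (cx,cy)=(0.7669,0.6417)
member 1 (0-2): L=7.9000, (cx,cy)=(1.0000,0.0000)
member 2 (1-2): L=5.0992, (cx,cy)=(0.7205,-0.6934)
solve A·x = −loads:
  F[0-1] = +1239.4584 N (tension)
  F[0-2] = +2750.3392 N (tension)
  F[1-2] = -3817.2176 N (compression)
  Rx@0 = -3700.9300 N
  Ry@0 = -795.3831 N
  Ry@2 = +2647.0331 N

2750.339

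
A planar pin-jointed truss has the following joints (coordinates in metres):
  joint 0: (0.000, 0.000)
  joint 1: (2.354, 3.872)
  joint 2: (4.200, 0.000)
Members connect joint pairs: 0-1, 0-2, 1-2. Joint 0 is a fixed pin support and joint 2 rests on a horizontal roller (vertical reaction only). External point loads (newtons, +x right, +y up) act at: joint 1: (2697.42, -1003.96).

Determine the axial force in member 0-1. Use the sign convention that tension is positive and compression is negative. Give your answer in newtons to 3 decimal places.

N=3 nodes, M=3 members, R=3 reactions → 2N=6, M+R=6
member 0 (0-1): L=4.5314, (cx,cy)=(0.5195,0.8545)
member 1 (0-2): L=4.2000, (cx,cy)=(1.0000,0.0000)
member 2 (1-2): L=4.2895, (cx,cy)=(0.4303,-0.9027)
solve A·x = −loads:
  F[0-1] = +2393.8545 N (tension)
  F[0-2] = +1453.8490 N (tension)
  F[1-2] = -3378.2959 N (compression)
  Rx@0 = -2697.4200 N
  Ry@0 = -2045.5000 N
  Ry@2 = +3049.4600 N

2393.854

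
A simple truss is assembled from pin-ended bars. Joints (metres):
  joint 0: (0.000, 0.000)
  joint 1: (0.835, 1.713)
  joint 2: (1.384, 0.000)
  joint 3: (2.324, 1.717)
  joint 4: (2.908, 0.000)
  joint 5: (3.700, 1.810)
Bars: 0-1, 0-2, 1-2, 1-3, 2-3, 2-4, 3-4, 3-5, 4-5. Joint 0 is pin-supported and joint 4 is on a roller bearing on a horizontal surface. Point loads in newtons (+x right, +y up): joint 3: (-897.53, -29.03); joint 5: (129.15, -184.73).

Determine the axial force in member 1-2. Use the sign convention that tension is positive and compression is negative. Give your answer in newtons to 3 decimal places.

N=6 nodes, M=9 members, R=3 reactions → 2N=12, M+R=12
member 0 (0-1): L=1.9057, (cx,cy)=(0.4382,0.8989)
member 1 (0-2): L=1.3840, (cx,cy)=(1.0000,0.0000)
member 2 (1-2): L=1.7988, (cx,cy)=(0.3052,-0.9523)
member 3 (1-3): L=1.4890, (cx,cy)=(1.0000,0.0027)
member 4 (2-3): L=1.9575, (cx,cy)=(0.4802,0.8772)
member 5 (2-4): L=1.5240, (cx,cy)=(1.0000,0.0000)
member 6 (3-4): L=1.8136, (cx,cy)=(0.3220,-0.9467)
member 7 (3-5): L=1.3791, (cx,cy)=(0.9977,0.0674)
member 8 (4-5): L=1.9757, (cx,cy)=(0.4009,0.9161)
solve A·x = −loads:
  F[0-1] = -450.6318 N (compression)
  F[0-2] = -570.9288 N (compression)
  F[1-2] = +424.4428 N (tension)
  F[1-3] = -326.9920 N (compression)
  F[2-3] = -460.8001 N (compression)
  F[2-4] = -220.1076 N (compression)
  F[3-4] = +412.6442 N (tension)
  F[3-5] = +216.8751 N (tension)
  F[4-5] = -217.6042 N (compression)
  Rx@0 = +768.3800 N
  Ry@0 = +405.0705 N
  Ry@4 = -191.3105 N

424.443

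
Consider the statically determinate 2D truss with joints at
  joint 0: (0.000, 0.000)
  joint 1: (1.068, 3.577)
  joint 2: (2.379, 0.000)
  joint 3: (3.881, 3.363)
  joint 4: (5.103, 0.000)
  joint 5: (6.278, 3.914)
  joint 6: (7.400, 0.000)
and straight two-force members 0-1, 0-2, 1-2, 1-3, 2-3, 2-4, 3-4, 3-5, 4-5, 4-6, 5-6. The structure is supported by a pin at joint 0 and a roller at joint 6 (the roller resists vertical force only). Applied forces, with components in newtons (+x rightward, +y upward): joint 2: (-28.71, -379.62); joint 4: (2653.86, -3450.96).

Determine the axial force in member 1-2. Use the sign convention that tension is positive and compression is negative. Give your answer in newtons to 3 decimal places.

1488.867

N=7 nodes, M=11 members, R=3 reactions → 2N=14, M+R=14
member 0 (0-1): L=3.7330, (cx,cy)=(0.2861,0.9582)
member 1 (0-2): L=2.3790, (cx,cy)=(1.0000,0.0000)
member 2 (1-2): L=3.8097, (cx,cy)=(0.3441,-0.9389)
member 3 (1-3): L=2.8211, (cx,cy)=(0.9971,-0.0759)
member 4 (2-3): L=3.6832, (cx,cy)=(0.4078,0.9131)
member 5 (2-4): L=2.7240, (cx,cy)=(1.0000,0.0000)
member 6 (3-4): L=3.5781, (cx,cy)=(0.3415,-0.9399)
member 7 (3-5): L=2.4595, (cx,cy)=(0.9746,0.2240)
member 8 (4-5): L=4.0866, (cx,cy)=(0.2875,0.9578)
member 9 (4-6): L=2.2970, (cx,cy)=(1.0000,0.0000)
member 10 (5-6): L=4.0716, (cx,cy)=(0.2756,-0.9613)
solve A·x = −loads:
  F[0-1] = -1386.7375 N (compression)
  F[0-2] = +3021.8876 N (tension)
  F[1-2] = +1488.8669 N (tension)
  F[1-3] = -911.7186 N (compression)
  F[2-3] = -1115.2619 N (compression)
  F[2-4] = +4017.7560 N (tension)
  F[3-4] = +624.1621 N (tension)
  F[3-5] = -1618.1890 N (compression)
  F[4-5] = +2990.6121 N (tension)
  F[4-6] = +717.1759 N (tension)
  F[5-6] = -2602.5708 N (compression)
  Rx@0 = -2625.1500 N
  Ry@0 = +1328.7739 N
  Ry@6 = +2501.8061 N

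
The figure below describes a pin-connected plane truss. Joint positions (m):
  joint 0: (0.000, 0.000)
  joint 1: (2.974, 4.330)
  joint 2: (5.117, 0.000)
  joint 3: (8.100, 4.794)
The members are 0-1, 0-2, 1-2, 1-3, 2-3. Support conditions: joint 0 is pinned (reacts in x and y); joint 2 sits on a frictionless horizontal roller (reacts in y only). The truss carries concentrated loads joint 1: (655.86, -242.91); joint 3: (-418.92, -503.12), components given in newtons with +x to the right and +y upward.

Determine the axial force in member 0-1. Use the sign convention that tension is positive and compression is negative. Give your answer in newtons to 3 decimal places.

429.552

N=4 nodes, M=5 members, R=3 reactions → 2N=8, M+R=8
member 0 (0-1): L=5.2530, (cx,cy)=(0.5662,0.8243)
member 1 (0-2): L=5.1170, (cx,cy)=(1.0000,0.0000)
member 2 (1-2): L=4.8313, (cx,cy)=(0.4436,-0.8962)
member 3 (1-3): L=5.1470, (cx,cy)=(0.9959,0.0902)
member 4 (2-3): L=5.6463, (cx,cy)=(0.5283,0.8491)
solve A·x = −loads:
  F[0-1] = +429.5525 N (tension)
  F[0-2] = -6.2542 N (compression)
  F[1-2] = -677.4329 N (compression)
  F[1-3] = -112.6376 N (compression)
  F[2-3] = -580.6076 N (compression)
  Rx@0 = -236.9400 N
  Ry@0 = -354.0790 N
  Ry@2 = +1100.1090 N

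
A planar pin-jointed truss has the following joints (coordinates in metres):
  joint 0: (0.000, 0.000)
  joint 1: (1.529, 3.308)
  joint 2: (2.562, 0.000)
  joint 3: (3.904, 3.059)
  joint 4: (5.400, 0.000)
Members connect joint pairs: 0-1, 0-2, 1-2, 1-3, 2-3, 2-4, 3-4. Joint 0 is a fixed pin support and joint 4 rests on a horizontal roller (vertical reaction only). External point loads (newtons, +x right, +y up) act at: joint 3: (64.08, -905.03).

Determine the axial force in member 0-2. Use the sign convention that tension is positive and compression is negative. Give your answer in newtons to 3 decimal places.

N=5 nodes, M=7 members, R=3 reactions → 2N=10, M+R=10
member 0 (0-1): L=3.6443, (cx,cy)=(0.4196,0.9077)
member 1 (0-2): L=2.5620, (cx,cy)=(1.0000,0.0000)
member 2 (1-2): L=3.4655, (cx,cy)=(0.2981,-0.9545)
member 3 (1-3): L=2.3880, (cx,cy)=(0.9945,-0.1043)
member 4 (2-3): L=3.3404, (cx,cy)=(0.4017,0.9158)
member 5 (2-4): L=2.8380, (cx,cy)=(1.0000,0.0000)
member 6 (3-4): L=3.4052, (cx,cy)=(0.4393,-0.8983)
solve A·x = −loads:
  F[0-1] = -236.2239 N (compression)
  F[0-2] = +163.1908 N (tension)
  F[1-2] = +243.4962 N (tension)
  F[1-3] = -172.6326 N (compression)
  F[2-3] = -253.8103 N (compression)
  F[2-4] = +337.7387 N (tension)
  F[3-4] = -768.7655 N (compression)
  Rx@0 = -64.0800 N
  Ry@0 = +214.4267 N
  Ry@4 = +690.6033 N

163.191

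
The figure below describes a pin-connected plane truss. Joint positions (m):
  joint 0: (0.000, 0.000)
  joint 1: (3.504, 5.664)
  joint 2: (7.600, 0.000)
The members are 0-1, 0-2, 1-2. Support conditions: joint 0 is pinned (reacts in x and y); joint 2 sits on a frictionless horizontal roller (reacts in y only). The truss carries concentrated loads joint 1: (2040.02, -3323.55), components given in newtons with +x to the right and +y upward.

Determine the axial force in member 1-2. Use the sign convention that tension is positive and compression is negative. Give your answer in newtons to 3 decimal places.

-3767.271

N=3 nodes, M=3 members, R=3 reactions → 2N=6, M+R=6
member 0 (0-1): L=6.6602, (cx,cy)=(0.5261,0.8504)
member 1 (0-2): L=7.6000, (cx,cy)=(1.0000,0.0000)
member 2 (1-2): L=6.9899, (cx,cy)=(0.5860,-0.8103)
solve A·x = −loads:
  F[0-1] = -318.5099 N (compression)
  F[0-2] = +2207.5901 N (tension)
  F[1-2] = -3767.2708 N (compression)
  Rx@0 = -2040.0200 N
  Ry@0 = +270.8668 N
  Ry@2 = +3052.6832 N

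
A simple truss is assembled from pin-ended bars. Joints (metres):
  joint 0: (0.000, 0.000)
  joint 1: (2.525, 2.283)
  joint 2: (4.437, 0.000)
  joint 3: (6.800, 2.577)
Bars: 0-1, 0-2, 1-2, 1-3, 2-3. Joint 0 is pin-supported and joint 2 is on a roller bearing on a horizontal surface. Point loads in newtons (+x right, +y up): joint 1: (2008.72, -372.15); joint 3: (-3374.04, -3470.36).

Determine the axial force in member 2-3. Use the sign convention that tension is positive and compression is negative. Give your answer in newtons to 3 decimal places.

-4689.356

N=4 nodes, M=5 members, R=3 reactions → 2N=8, M+R=8
member 0 (0-1): L=3.4041, (cx,cy)=(0.7418,0.6707)
member 1 (0-2): L=4.4370, (cx,cy)=(1.0000,0.0000)
member 2 (1-2): L=2.9779, (cx,cy)=(0.6421,-0.7667)
member 3 (1-3): L=4.2851, (cx,cy)=(0.9976,0.0686)
member 4 (2-3): L=3.4964, (cx,cy)=(0.6758,0.7370)
solve A·x = −loads:
  F[0-1] = +1135.8200 N (tension)
  F[0-2] = -2207.8241 N (compression)
  F[1-2] = -1497.4111 N (compression)
  F[1-3] = -205.2640 N (compression)
  F[2-3] = -4689.3557 N (compression)
  Rx@0 = +1365.3200 N
  Ry@0 = -761.7572 N
  Ry@2 = +4604.2672 N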